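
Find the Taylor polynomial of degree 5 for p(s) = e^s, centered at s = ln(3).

(s - ln(3))^5/40 + (s - ln(3))^4/8 + (s - ln(3))^3/2 + 3*(s - ln(3))^2/2 + 3*(s - ln(3)) + 3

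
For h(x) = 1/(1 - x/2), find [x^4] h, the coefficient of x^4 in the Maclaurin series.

h(0) = 1
h′(0) = 1/2
h′′(0) = 1/2
h′′′(0) = 3/4
h^(4)(0) = 3/2
Dividing each by k! gives the coefficients c_0, ..., c_4.

1/16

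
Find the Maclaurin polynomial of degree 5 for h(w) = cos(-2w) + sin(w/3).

Add the two expansions coefficient-wise.
h(0) = 1
h′(0) = 1/3
h′′(0) = -4
h′′′(0) = -1/27
h^(4)(0) = 16
h^(5)(0) = 1/243

w^5/29160 + 2*w^4/3 - w^3/162 - 2*w^2 + w/3 + 1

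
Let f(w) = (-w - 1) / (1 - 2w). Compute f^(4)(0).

Shift and add copies of the series according to the polynomial's terms.
The coefficient of w^4 in the expansion is -24, so f^(4)(0) = 4! * (-24) = -576.

-576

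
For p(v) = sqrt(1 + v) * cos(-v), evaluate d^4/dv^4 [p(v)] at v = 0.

25/16

Multiply the two series term by term and collect like powers.
From the series, [v^4] p = 25/384; multiply by 4! = 24 to get 25/16.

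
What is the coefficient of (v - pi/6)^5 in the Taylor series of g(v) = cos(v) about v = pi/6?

Apply the Taylor formula c_k = f^(k)(a)/k!.
g(pi/6) = sqrt(3)/2
g′(pi/6) = -1/2
g′′(pi/6) = -sqrt(3)/2
g′′′(pi/6) = 1/2
g^(4)(pi/6) = sqrt(3)/2
g^(5)(pi/6) = -1/2
So c_5 = g^(5)(pi/6)/5! = -1/240.

-1/240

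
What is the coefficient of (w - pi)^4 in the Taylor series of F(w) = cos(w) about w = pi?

Use the known series and substitute for the argument.
[(w - pi)^0] = -1;  [(w - pi)^1] = 0;  [(w - pi)^2] = 1/2;  [(w - pi)^3] = 0;  [(w - pi)^4] = -1/24.

-1/24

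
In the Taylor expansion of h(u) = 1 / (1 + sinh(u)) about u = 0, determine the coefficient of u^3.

-7/6

Use the geometric series for the reciprocal, then substitute.
h(0) = 1
h′(0) = -1
h′′(0) = 2
h′′′(0) = -7
So c_3 = h′′′(0)/3! = -7/6.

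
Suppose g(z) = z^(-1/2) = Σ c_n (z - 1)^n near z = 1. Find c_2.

[(z - 1)^0] = 1;  [(z - 1)^1] = -1/2;  [(z - 1)^2] = 3/8.
So c_2 = g′′(1)/2! = 3/8.

3/8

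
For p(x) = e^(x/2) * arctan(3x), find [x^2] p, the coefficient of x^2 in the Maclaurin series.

3/2

Expand each factor separately, then convolve coefficients.
[x^0] = 0;  [x^1] = 3;  [x^2] = 3/2.
So c_2 = p′′(0)/2! = 3/2.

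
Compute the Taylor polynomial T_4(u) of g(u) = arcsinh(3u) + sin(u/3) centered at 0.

Combine the two series term by term.
g(0) = 0
g′(0) = 10/3
g′′(0) = 0
g′′′(0) = -730/27
g^(4)(0) = 0

-365*u^3/81 + 10*u/3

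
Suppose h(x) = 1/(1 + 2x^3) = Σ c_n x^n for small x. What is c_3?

Use the known series and substitute for the argument.
[x^0] = 1;  [x^1] = 0;  [x^2] = 0;  [x^3] = -2.
So c_3 = h′′′(0)/3! = -2.

-2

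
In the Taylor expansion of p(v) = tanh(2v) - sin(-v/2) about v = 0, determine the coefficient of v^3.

-43/16

Add the two expansions coefficient-wise.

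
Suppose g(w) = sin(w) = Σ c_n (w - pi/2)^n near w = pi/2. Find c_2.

-1/2

Differentiate repeatedly and evaluate at the center.
g(pi/2) = 1
g′(pi/2) = 0
g′′(pi/2) = -1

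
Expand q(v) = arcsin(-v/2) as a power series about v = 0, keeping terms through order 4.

q(0) = 0
q′(0) = -1/2
q′′(0) = 0
q′′′(0) = -1/8
q^(4)(0) = 0
Dividing each by k! gives the coefficients c_0, ..., c_4.

-v^3/48 - v/2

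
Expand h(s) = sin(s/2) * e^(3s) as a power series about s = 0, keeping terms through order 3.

Multiply the two series term by term and collect like powers.
[s^0] = 0;  [s^1] = 1/2;  [s^2] = 3/2;  [s^3] = 107/48.

107*s^3/48 + 3*s^2/2 + s/2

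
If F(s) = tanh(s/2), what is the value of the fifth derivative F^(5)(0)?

The coefficient of s^5 in the expansion is 1/240, so F^(5)(0) = 5! * (1/240) = 1/2.

1/2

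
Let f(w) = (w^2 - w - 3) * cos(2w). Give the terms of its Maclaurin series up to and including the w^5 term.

-2*w^5/3 - 4*w^4 + 2*w^3 + 7*w^2 - w - 3

Multiply each power in the prefactor through the base expansion.
f(0) = -3
f′(0) = -1
f′′(0) = 14
f′′′(0) = 12
f^(4)(0) = -96
f^(5)(0) = -80
The Taylor polynomial is Σ f^(k)(0)/k! · w^k.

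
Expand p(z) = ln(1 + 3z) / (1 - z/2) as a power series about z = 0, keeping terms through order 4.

-33*z^4/2 + 15*z^3/2 - 3*z^2 + 3*z

Expand each factor separately, then convolve coefficients.
p(0) = 0
p′(0) = 3
p′′(0) = -6
p′′′(0) = 45
p^(4)(0) = -396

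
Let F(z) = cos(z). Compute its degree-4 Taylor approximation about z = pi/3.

(z - pi/3)^4/48 + sqrt(3)*(z - pi/3)^3/12 - (z - pi/3)^2/4 - sqrt(3)*(z - pi/3)/2 + 1/2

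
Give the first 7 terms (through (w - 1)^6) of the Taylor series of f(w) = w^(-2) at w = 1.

[(w - 1)^0] = 1;  [(w - 1)^1] = -2;  [(w - 1)^2] = 3;  [(w - 1)^3] = -4;  [(w - 1)^4] = 5;  [(w - 1)^5] = -6;  [(w - 1)^6] = 7.

7*(w - 1)^6 - 6*(w - 1)^5 + 5*(w - 1)^4 - 4*(w - 1)^3 + 3*(w - 1)^2 - 2*(w - 1) + 1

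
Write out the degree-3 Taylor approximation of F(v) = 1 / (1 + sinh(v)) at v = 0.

-7*v^3/6 + v^2 - v + 1

Use the geometric series for the reciprocal, then substitute.
[v^0] = 1;  [v^1] = -1;  [v^2] = 1;  [v^3] = -7/6.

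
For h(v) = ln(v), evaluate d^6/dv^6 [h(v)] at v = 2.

-15/8

The coefficient of (v - 2)^6 in the expansion is -1/384, so h^(6)(2) = 6! * (-1/384) = -15/8.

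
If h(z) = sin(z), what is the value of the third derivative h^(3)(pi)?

Apply the Taylor formula c_k = f^(k)(a)/k!.
From the series, [(z - pi)^3] h = 1/6; multiply by 3! = 6 to get 1.

1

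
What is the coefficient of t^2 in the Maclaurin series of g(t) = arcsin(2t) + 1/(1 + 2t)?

4

Add the two expansions coefficient-wise.
[t^0] = 1;  [t^1] = 0;  [t^2] = 4.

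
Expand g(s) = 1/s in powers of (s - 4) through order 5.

-(s - 4)^5/4096 + (s - 4)^4/1024 - (s - 4)^3/256 + (s - 4)^2/64 - (s - 4)/16 + 1/4

g(4) = 1/4
g′(4) = -1/16
g′′(4) = 1/32
g′′′(4) = -3/128
g^(4)(4) = 3/128
g^(5)(4) = -15/512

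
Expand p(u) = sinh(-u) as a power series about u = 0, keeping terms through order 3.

p(0) = 0
p′(0) = -1
p′′(0) = 0
p′′′(0) = -1
Then c_k = p^(k)(0)/k! gives each Taylor coefficient.

-u^3/6 - u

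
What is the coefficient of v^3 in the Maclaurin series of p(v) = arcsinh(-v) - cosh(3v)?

Add the two expansions coefficient-wise.

1/6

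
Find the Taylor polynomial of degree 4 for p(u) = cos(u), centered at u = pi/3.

Apply the Taylor formula c_k = f^(k)(a)/k!.
p(pi/3) = 1/2
p′(pi/3) = -sqrt(3)/2
p′′(pi/3) = -1/2
p′′′(pi/3) = sqrt(3)/2
p^(4)(pi/3) = 1/2

(u - pi/3)^4/48 + sqrt(3)*(u - pi/3)^3/12 - (u - pi/3)^2/4 - sqrt(3)*(u - pi/3)/2 + 1/2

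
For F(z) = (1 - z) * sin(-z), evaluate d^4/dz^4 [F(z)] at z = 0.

-4

Multiply each power in the prefactor through the base expansion.
From the series, [z^4] F = -1/6; multiply by 4! = 24 to get -4.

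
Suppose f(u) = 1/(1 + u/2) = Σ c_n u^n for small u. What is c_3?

-1/8

f(0) = 1
f′(0) = -1/2
f′′(0) = 1/2
f′′′(0) = -3/4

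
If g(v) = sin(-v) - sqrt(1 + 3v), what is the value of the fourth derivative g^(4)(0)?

1215/16

Add the two expansions coefficient-wise.
The coefficient of v^4 in the expansion is 405/128, so g^(4)(0) = 4! * (405/128) = 1215/16.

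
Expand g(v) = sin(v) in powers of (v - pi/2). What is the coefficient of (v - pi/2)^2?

-1/2

g(pi/2) = 1
g′(pi/2) = 0
g′′(pi/2) = -1
So c_2 = g′′(pi/2)/2! = -1/2.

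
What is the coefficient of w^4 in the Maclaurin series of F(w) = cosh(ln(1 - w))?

1/2

Substitute the inner expansion into the outer series and collect powers.
[w^0] = 1;  [w^1] = 0;  [w^2] = 1/2;  [w^3] = 1/2;  [w^4] = 1/2.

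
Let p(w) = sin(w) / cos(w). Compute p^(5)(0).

Write the quotient as an unknown series and match coefficients against numerator = denominator · series.
From the series, [w^5] p = 2/15; multiply by 5! = 120 to get 16.

16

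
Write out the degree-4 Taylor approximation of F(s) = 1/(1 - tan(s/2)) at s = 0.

5*s^4/48 + s^3/6 + s^2/4 + s/2 + 1

Plug the Maclaurin series of the inner function into that of the outer and collect terms.
F(0) = 1
F′(0) = 1/2
F′′(0) = 1/2
F′′′(0) = 1
F^(4)(0) = 5/2
Then c_k = F^(k)(0)/k! gives each Taylor coefficient.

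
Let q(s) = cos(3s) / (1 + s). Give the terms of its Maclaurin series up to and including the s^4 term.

-s^4/8 + 7*s^3/2 - 7*s^2/2 - s + 1

Write out both Maclaurin series and multiply, keeping only the needed powers.
q(0) = 1
q′(0) = -1
q′′(0) = -7
q′′′(0) = 21
q^(4)(0) = -3
Then c_k = q^(k)(0)/k! gives each Taylor coefficient.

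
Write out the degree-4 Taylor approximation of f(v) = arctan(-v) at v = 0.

Apply the Taylor formula c_k = f^(k)(a)/k!.
f(0) = 0
f′(0) = -1
f′′(0) = 0
f′′′(0) = 2
f^(4)(0) = 0
Dividing each by k! gives the coefficients c_0, ..., c_4.

v^3/3 - v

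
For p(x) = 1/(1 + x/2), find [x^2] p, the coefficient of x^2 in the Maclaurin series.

p(0) = 1
p′(0) = -1/2
p′′(0) = 1/2
Dividing each by k! gives the coefficients c_0, ..., c_2.

1/4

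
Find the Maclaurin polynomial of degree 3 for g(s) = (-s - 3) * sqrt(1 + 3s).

-63*s^3/16 + 15*s^2/8 - 11*s/2 - 3

Multiply each power in the prefactor through the base expansion.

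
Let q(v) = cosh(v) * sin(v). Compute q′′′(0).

2

Expand each factor separately, then convolve coefficients.
The coefficient of v^3 in the expansion is 1/3, so q′′′(0) = 3! * (1/3) = 2.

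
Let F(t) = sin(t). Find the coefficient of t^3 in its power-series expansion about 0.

-1/6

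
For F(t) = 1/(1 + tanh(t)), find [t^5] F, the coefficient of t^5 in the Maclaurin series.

-2/15

Plug the Maclaurin series of the inner function into that of the outer and collect terms.
F(0) = 1
F′(0) = -1
F′′(0) = 2
F′′′(0) = -4
F^(4)(0) = 8
F^(5)(0) = -16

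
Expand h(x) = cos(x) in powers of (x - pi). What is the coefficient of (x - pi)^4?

[(x - pi)^0] = -1;  [(x - pi)^1] = 0;  [(x - pi)^2] = 1/2;  [(x - pi)^3] = 0;  [(x - pi)^4] = -1/24.

-1/24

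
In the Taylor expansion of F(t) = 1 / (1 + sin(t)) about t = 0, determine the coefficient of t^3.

Use the geometric series for the reciprocal, then substitute.
F(0) = 1
F′(0) = -1
F′′(0) = 2
F′′′(0) = -5
Then c_k = F^(k)(0)/k! gives each Taylor coefficient.

-5/6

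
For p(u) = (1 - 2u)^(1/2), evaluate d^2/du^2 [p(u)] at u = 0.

Apply the Taylor formula c_k = f^(k)(a)/k!.
The coefficient of u^2 in the expansion is -1/2, so p′′(0) = 2! * (-1/2) = -1.

-1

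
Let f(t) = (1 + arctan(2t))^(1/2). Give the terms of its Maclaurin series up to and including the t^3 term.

-5*t^3/6 - t^2/2 + t + 1

Plug the Maclaurin series of the inner function into that of the outer and collect terms.
f(0) = 1
f′(0) = 1
f′′(0) = -1
f′′′(0) = -5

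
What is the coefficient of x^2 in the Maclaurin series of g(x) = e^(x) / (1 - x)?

5/2

Take the Cauchy product of the two expansions.
[x^0] = 1;  [x^1] = 2;  [x^2] = 5/2.
So c_2 = g′′(0)/2! = 5/2.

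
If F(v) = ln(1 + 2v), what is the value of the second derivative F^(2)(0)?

From the series, [v^2] F = -2; multiply by 2! = 2 to get -4.

-4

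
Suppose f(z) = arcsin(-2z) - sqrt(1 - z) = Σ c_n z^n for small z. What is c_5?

Expand each term separately and add.
f(0) = -1
f′(0) = -3/2
f′′(0) = 1/4
f′′′(0) = -61/8
f^(4)(0) = 15/16
f^(5)(0) = -9111/32
So c_5 = f^(5)(0)/5! = -3037/1280.

-3037/1280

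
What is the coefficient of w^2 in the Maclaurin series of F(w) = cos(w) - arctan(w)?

Expand each term separately and add.
F(0) = 1
F′(0) = -1
F′′(0) = -1
So c_2 = F′′(0)/2! = -1/2.

-1/2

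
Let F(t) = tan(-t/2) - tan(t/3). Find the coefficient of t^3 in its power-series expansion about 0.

Add the two expansions coefficient-wise.
F(0) = 0
F′(0) = -5/6
F′′(0) = 0
F′′′(0) = -35/108

-35/648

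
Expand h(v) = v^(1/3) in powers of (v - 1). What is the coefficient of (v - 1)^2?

-1/9

Use the known series and substitute for the argument.
h(1) = 1
h′(1) = 1/3
h′′(1) = -2/9
So c_2 = h′′(1)/2! = -1/9.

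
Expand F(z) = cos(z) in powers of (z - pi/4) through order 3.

F(pi/4) = sqrt(2)/2
F′(pi/4) = -sqrt(2)/2
F′′(pi/4) = -sqrt(2)/2
F′′′(pi/4) = sqrt(2)/2

sqrt(2)*(z - pi/4)^3/12 - sqrt(2)*(z - pi/4)^2/4 - sqrt(2)*(z - pi/4)/2 + sqrt(2)/2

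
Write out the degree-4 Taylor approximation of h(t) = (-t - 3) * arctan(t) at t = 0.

Distribute the polynomial across the series and collect like powers.

t^4/3 + t^3 - t^2 - 3*t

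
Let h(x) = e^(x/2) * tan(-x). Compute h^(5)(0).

Multiply the two series term by term and collect like powers.
The coefficient of x^5 in the expansion is -341/1920, so h^(5)(0) = 5! * (-341/1920) = -341/16.

-341/16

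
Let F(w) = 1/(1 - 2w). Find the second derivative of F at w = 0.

8

Differentiate repeatedly and evaluate at the center.
The coefficient of w^2 in the expansion is 4, so F′′(0) = 2! * (4) = 8.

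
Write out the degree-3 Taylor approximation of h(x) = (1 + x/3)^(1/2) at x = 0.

[x^0] = 1;  [x^1] = 1/6;  [x^2] = -1/72;  [x^3] = 1/432.

x^3/432 - x^2/72 + x/6 + 1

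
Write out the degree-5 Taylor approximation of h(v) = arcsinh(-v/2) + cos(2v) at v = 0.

-3*v^5/1280 + 2*v^4/3 + v^3/48 - 2*v^2 - v/2 + 1

Expand each term separately and add.
h(0) = 1
h′(0) = -1/2
h′′(0) = -4
h′′′(0) = 1/8
h^(4)(0) = 16
h^(5)(0) = -9/32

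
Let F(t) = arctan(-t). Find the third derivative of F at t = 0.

From the series, [t^3] F = 1/3; multiply by 3! = 6 to get 2.

2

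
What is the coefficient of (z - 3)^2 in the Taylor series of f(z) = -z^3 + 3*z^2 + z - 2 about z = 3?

Differentiate repeatedly and evaluate at the center.
f(3) = 1
f′(3) = -8
f′′(3) = -12

-6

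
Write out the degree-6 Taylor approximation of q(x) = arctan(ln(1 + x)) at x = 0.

Substitute the inner expansion into the outer series and collect powers.
[x^0] = 0;  [x^1] = 1;  [x^2] = -1/2;  [x^3] = 0;  [x^4] = 1/4;  [x^5] = -11/60;  [x^6] = -1/24.

-x^6/24 - 11*x^5/60 + x^4/4 - x^2/2 + x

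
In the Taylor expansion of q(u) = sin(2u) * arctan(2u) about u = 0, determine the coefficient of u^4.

-8

Expand each factor separately, then convolve coefficients.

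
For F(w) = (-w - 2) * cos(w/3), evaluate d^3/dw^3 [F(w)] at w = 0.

Shift and add copies of the series according to the polynomial's terms.
The coefficient of w^3 in the expansion is 1/18, so F′′′(0) = 3! * (1/18) = 1/3.

1/3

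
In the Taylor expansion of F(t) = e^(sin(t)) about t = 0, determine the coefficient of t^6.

-1/240

Let u equal the inner series; expand the outer function in u and truncate.
So c_6 = F^(6)(0)/6! = -1/240.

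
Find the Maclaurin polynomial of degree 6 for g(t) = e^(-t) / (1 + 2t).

75973*t^6/720 - 6331*t^5/120 + 211*t^4/8 - 79*t^3/6 + 13*t^2/2 - 3*t + 1

Multiply the two series term by term and collect like powers.
g(0) = 1
g′(0) = -3
g′′(0) = 13
g′′′(0) = -79
g^(4)(0) = 633
g^(5)(0) = -6331
g^(6)(0) = 75973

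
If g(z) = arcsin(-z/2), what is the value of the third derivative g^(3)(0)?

Use the known series and substitute for the argument.
The coefficient of z^3 in the expansion is -1/48, so g′′′(0) = 3! * (-1/48) = -1/8.

-1/8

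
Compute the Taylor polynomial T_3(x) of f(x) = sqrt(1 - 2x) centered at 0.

-x^3/2 - x^2/2 - x + 1

Compute the successive derivatives at the expansion point and divide by k!.
f(0) = 1
f′(0) = -1
f′′(0) = -1
f′′′(0) = -3
Then c_k = f^(k)(0)/k! gives each Taylor coefficient.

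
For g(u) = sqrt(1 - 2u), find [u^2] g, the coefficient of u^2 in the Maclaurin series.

-1/2

g(0) = 1
g′(0) = -1
g′′(0) = -1
So c_2 = g′′(0)/2! = -1/2.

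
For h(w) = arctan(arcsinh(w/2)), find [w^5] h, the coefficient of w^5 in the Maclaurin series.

Let u equal the inner series; expand the outer function in u and truncate.
h(0) = 0
h′(0) = 1/2
h′′(0) = 0
h′′′(0) = -3/8
h^(4)(0) = 0
h^(5)(0) = 53/32
So c_5 = h^(5)(0)/5! = 53/3840.

53/3840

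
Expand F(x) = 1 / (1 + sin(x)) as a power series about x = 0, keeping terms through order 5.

-61*x^5/120 + 2*x^4/3 - 5*x^3/6 + x^2 - x + 1

Write 1/(1+u) = 1 - u + u^2 - u^3 + ... and substitute the series for u.
F(0) = 1
F′(0) = -1
F′′(0) = 2
F′′′(0) = -5
F^(4)(0) = 16
F^(5)(0) = -61
Dividing each by k! gives the coefficients c_0, ..., c_5.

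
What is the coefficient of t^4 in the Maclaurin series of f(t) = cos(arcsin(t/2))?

Compose series: expand the inner function first, then feed it into the outer expansion.
f(0) = 1
f′(0) = 0
f′′(0) = -1/4
f′′′(0) = 0
f^(4)(0) = -3/16
So c_4 = f^(4)(0)/4! = -1/128.

-1/128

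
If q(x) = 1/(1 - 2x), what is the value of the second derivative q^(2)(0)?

8

From the series, [x^2] q = 4; multiply by 2! = 2 to get 8.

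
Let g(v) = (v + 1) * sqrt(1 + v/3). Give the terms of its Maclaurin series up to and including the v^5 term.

Multiply each power in the prefactor through the base expansion.

-23*v^5/62208 + 19*v^4/10368 - 5*v^3/432 + 11*v^2/72 + 7*v/6 + 1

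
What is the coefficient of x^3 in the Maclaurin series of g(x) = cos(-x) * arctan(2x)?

-11/3

Expand each factor separately, then convolve coefficients.
g(0) = 0
g′(0) = 2
g′′(0) = 0
g′′′(0) = -22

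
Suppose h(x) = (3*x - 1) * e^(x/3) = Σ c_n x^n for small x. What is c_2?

Shift and add copies of the series according to the polynomial's terms.
So c_2 = h′′(0)/2! = 17/18.

17/18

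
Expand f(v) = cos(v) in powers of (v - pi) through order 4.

[(v - pi)^0] = -1;  [(v - pi)^1] = 0;  [(v - pi)^2] = 1/2;  [(v - pi)^3] = 0;  [(v - pi)^4] = -1/24.

-(v - pi)^4/24 + (v - pi)^2/2 - 1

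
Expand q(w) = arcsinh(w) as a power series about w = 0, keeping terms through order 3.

q(0) = 0
q′(0) = 1
q′′(0) = 0
q′′′(0) = -1
The Taylor polynomial is Σ q^(k)(0)/k! · w^k.

-w^3/6 + w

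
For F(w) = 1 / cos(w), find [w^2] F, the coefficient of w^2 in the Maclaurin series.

Write the quotient as an unknown series and match coefficients against numerator = denominator · series.
F(0) = 1
F′(0) = 0
F′′(0) = 1
So c_2 = F′′(0)/2! = 1/2.

1/2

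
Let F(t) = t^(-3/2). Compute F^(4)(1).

945/16

Compute the successive derivatives at the expansion point and divide by k!.
The coefficient of (t - 1)^4 in the expansion is 315/128, so F^(4)(1) = 4! * (315/128) = 945/16.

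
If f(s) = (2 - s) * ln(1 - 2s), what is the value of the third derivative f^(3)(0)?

-20

Multiply each power in the prefactor through the base expansion.
From the series, [s^3] f = -10/3; multiply by 3! = 6 to get -20.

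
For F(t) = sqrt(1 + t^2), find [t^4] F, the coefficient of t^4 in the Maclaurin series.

F(0) = 1
F′(0) = 0
F′′(0) = 1
F′′′(0) = 0
F^(4)(0) = -3
So c_4 = F^(4)(0)/4! = -1/8.

-1/8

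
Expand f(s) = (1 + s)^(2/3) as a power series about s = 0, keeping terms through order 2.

-s^2/9 + 2*s/3 + 1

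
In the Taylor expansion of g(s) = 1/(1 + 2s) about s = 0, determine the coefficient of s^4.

Apply the Taylor formula c_k = f^(k)(a)/k!.
g(0) = 1
g′(0) = -2
g′′(0) = 8
g′′′(0) = -48
g^(4)(0) = 384
Then c_k = g^(k)(0)/k! gives each Taylor coefficient.

16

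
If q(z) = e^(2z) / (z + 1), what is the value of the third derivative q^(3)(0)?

2

Expand 1/(denominator) as a geometric series and multiply by the numerator's series.
From the series, [z^3] q = 1/3; multiply by 3! = 6 to get 2.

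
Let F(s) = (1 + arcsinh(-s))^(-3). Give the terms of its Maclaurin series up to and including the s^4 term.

Plug the Maclaurin series of the inner function into that of the outer and collect terms.
F(0) = 1
F′(0) = 3
F′′(0) = 12
F′′′(0) = 57
F^(4)(0) = 312
Then c_k = F^(k)(0)/k! gives each Taylor coefficient.

13*s^4 + 19*s^3/2 + 6*s^2 + 3*s + 1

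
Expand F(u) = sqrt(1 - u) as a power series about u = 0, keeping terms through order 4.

F(0) = 1
F′(0) = -1/2
F′′(0) = -1/4
F′′′(0) = -3/8
F^(4)(0) = -15/16
Dividing each by k! gives the coefficients c_0, ..., c_4.

-5*u^4/128 - u^3/16 - u^2/8 - u/2 + 1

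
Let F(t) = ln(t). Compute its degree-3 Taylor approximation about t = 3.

(t - 3)^3/81 - (t - 3)^2/18 + (t - 3)/3 + ln(3)

F(3) = ln(3)
F′(3) = 1/3
F′′(3) = -1/9
F′′′(3) = 2/27
Dividing each by k! gives the coefficients c_0, ..., c_3.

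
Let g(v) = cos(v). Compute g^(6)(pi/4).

Compute the successive derivatives at the expansion point and divide by k!.
The coefficient of (v - pi/4)^6 in the expansion is -sqrt(2)/1440, so g^(6)(pi/4) = 6! * (-sqrt(2)/1440) = -sqrt(2)/2.

-sqrt(2)/2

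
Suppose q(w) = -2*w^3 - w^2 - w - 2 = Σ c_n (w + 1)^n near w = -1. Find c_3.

-2

Differentiate repeatedly and evaluate at the center.
[(w + 1)^0] = 0;  [(w + 1)^1] = -5;  [(w + 1)^2] = 5;  [(w + 1)^3] = -2.
So c_3 = q′′′(-1)/3! = -2.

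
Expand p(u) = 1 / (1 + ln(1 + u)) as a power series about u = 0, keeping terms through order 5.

Write 1/(1+u) = 1 - u + u^2 - u^3 + ... and substitute the series for u.

-347*u^5/60 + 11*u^4/3 - 7*u^3/3 + 3*u^2/2 - u + 1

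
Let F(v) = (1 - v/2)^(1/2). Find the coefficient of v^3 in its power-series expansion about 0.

-1/128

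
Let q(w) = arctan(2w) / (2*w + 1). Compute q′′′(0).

32

Expand 1/(denominator) as a geometric series and multiply by the numerator's series.
From the series, [w^3] q = 16/3; multiply by 3! = 6 to get 32.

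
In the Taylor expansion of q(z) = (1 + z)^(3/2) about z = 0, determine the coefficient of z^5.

Use the known series and substitute for the argument.
[z^0] = 1;  [z^1] = 3/2;  [z^2] = 3/8;  [z^3] = -1/16;  [z^4] = 3/128;  [z^5] = -3/256.
So c_5 = q^(5)(0)/5! = -3/256.

-3/256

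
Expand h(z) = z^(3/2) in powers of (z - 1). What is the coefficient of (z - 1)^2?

3/8

Differentiate repeatedly and evaluate at the center.
[(z - 1)^0] = 1;  [(z - 1)^1] = 3/2;  [(z - 1)^2] = 3/8.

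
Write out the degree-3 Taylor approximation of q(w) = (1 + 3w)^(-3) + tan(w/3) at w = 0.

Expand each term separately and add.
[w^0] = 1;  [w^1] = -26/3;  [w^2] = 54;  [w^3] = -21869/81.

-21869*w^3/81 + 54*w^2 - 26*w/3 + 1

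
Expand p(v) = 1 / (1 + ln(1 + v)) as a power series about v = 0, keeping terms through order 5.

-347*v^5/60 + 11*v^4/3 - 7*v^3/3 + 3*v^2/2 - v + 1

Expand as Σ (-1)^k u^k with u equal to the inner function's series.
p(0) = 1
p′(0) = -1
p′′(0) = 3
p′′′(0) = -14
p^(4)(0) = 88
p^(5)(0) = -694
The Taylor polynomial is Σ p^(k)(0)/k! · v^k.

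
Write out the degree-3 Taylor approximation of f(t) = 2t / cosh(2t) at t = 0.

Write the quotient as an unknown series and match coefficients against numerator = denominator · series.
f(0) = 0
f′(0) = 2
f′′(0) = 0
f′′′(0) = -24
The Taylor polynomial is Σ f^(k)(0)/k! · t^k.

-4*t^3 + 2*t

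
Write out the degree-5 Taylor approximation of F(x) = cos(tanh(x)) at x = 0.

Plug the Maclaurin series of the inner function into that of the outer and collect terms.
[x^0] = 1;  [x^1] = 0;  [x^2] = -1/2;  [x^3] = 0;  [x^4] = 3/8;  [x^5] = 0.

3*x^4/8 - x^2/2 + 1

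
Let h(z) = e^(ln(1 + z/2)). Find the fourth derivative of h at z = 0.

0

Let u equal the inner series; expand the outer function in u and truncate.
From the series, [z^4] h = 0; multiply by 4! = 24 to get 0.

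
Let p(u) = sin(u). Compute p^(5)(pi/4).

sqrt(2)/2

Differentiate repeatedly and evaluate at the center.
The coefficient of (u - pi/4)^5 in the expansion is sqrt(2)/240, so p^(5)(pi/4) = 5! * (sqrt(2)/240) = sqrt(2)/2.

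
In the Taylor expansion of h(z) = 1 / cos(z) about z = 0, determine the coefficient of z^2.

1/2

Write the quotient as an unknown series and match coefficients against numerator = denominator · series.
So c_2 = h′′(0)/2! = 1/2.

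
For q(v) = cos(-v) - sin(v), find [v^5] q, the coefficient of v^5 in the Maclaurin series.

-1/120

Combine the two series term by term.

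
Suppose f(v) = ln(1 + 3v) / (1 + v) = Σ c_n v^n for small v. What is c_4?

Multiply the two series term by term and collect like powers.
[v^0] = 0;  [v^1] = 3;  [v^2] = -15/2;  [v^3] = 33/2;  [v^4] = -147/4.

-147/4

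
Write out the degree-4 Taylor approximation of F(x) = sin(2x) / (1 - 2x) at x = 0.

40*x^4/3 + 20*x^3/3 + 4*x^2 + 2*x

Take the Cauchy product of the two expansions.
[x^0] = 0;  [x^1] = 2;  [x^2] = 4;  [x^3] = 20/3;  [x^4] = 40/3.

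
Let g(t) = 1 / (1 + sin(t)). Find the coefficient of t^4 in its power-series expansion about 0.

2/3

Use the geometric series for the reciprocal, then substitute.
[t^0] = 1;  [t^1] = -1;  [t^2] = 1;  [t^3] = -5/6;  [t^4] = 2/3.
So c_4 = g^(4)(0)/4! = 2/3.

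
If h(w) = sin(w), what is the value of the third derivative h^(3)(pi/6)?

-sqrt(3)/2

Apply the Taylor formula c_k = f^(k)(a)/k!.
The coefficient of (w - pi/6)^3 in the expansion is -sqrt(3)/12, so h′′′(pi/6) = 3! * (-sqrt(3)/12) = -sqrt(3)/2.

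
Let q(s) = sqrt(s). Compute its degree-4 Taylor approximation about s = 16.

Differentiate repeatedly and evaluate at the center.
[(s - 16)^0] = 4;  [(s - 16)^1] = 1/8;  [(s - 16)^2] = -1/512;  [(s - 16)^3] = 1/16384;  [(s - 16)^4] = -5/2097152.

-5*(s - 16)^4/2097152 + (s - 16)^3/16384 - (s - 16)^2/512 + (s - 16)/8 + 4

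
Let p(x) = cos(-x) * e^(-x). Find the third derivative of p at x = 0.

Expand each factor separately, then convolve coefficients.
From the series, [x^3] p = 1/3; multiply by 3! = 6 to get 2.

2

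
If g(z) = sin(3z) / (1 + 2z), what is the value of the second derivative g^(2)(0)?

-12

Write out both Maclaurin series and multiply, keeping only the needed powers.
The coefficient of z^2 in the expansion is -6, so g′′(0) = 2! * (-6) = -12.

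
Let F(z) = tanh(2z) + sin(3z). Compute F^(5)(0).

Expand each term separately and add.
The coefficient of z^5 in the expansion is 151/24, so F^(5)(0) = 5! * (151/24) = 755.

755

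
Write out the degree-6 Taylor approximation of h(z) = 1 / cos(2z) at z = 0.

244*z^6/45 + 10*z^4/3 + 2*z^2 + 1

Divide the numerator series by the denominator series (power-series long division).
h(0) = 1
h′(0) = 0
h′′(0) = 4
h′′′(0) = 0
h^(4)(0) = 80
h^(5)(0) = 0
h^(6)(0) = 3904
The Taylor polynomial is Σ h^(k)(0)/k! · z^k.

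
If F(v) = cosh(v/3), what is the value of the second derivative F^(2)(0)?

The coefficient of v^2 in the expansion is 1/18, so F′′(0) = 2! * (1/18) = 1/9.

1/9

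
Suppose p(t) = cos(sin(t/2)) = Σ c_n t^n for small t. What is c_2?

Compose series: expand the inner function first, then feed it into the outer expansion.
p(0) = 1
p′(0) = 0
p′′(0) = -1/4
The Taylor polynomial is Σ p^(k)(0)/k! · t^k.

-1/8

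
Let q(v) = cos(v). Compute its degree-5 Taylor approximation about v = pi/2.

-(v - pi/2)^5/120 + (v - pi/2)^3/6 - (v - pi/2)

q(pi/2) = 0
q′(pi/2) = -1
q′′(pi/2) = 0
q′′′(pi/2) = 1
q^(4)(pi/2) = 0
q^(5)(pi/2) = -1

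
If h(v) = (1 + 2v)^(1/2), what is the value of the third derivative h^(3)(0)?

From the series, [v^3] h = 1/2; multiply by 3! = 6 to get 3.

3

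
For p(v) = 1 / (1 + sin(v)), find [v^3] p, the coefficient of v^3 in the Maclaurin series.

-5/6

Write 1/(1+u) = 1 - u + u^2 - u^3 + ... and substitute the series for u.
[v^0] = 1;  [v^1] = -1;  [v^2] = 1;  [v^3] = -5/6.
So c_3 = p′′′(0)/3! = -5/6.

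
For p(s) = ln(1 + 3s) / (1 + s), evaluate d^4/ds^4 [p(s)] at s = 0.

-882

Multiply the two series term by term and collect like powers.
The coefficient of s^4 in the expansion is -147/4, so p^(4)(0) = 4! * (-147/4) = -882.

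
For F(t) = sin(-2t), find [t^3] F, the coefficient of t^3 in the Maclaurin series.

4/3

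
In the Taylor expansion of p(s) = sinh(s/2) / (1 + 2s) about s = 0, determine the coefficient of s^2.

Take the Cauchy product of the two expansions.

-1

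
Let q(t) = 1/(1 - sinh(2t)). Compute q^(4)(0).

Let u equal the inner series; expand the outer function in u and truncate.
The coefficient of t^4 in the expansion is 64/3, so q^(4)(0) = 4! * (64/3) = 512.

512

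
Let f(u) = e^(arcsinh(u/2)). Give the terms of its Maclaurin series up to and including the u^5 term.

Plug the Maclaurin series of the inner function into that of the outer and collect terms.
f(0) = 1
f′(0) = 1/2
f′′(0) = 1/4
f′′′(0) = 0
f^(4)(0) = -3/16
f^(5)(0) = 0

-u^4/128 + u^2/8 + u/2 + 1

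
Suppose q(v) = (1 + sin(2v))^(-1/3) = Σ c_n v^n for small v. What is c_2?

8/9

Substitute the inner expansion into the outer series and collect powers.
q(0) = 1
q′(0) = -2/3
q′′(0) = 16/9
So c_2 = q′′(0)/2! = 8/9.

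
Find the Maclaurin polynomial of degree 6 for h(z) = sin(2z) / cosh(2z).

48*z^5/5 - 16*z^3/3 + 2*z

Write the quotient as an unknown series and match coefficients against numerator = denominator · series.
h(0) = 0
h′(0) = 2
h′′(0) = 0
h′′′(0) = -32
h^(4)(0) = 0
h^(5)(0) = 1152
h^(6)(0) = 0
Dividing each by k! gives the coefficients c_0, ..., c_6.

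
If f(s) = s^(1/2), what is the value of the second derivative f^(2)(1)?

-1/4

The coefficient of (s - 1)^2 in the expansion is -1/8, so f′′(1) = 2! * (-1/8) = -1/4.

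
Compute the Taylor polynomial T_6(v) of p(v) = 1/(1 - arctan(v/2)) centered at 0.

v^6/360 + v^5/160 + v^4/48 + v^3/12 + v^2/4 + v/2 + 1

Let u equal the inner series; expand the outer function in u and truncate.
p(0) = 1
p′(0) = 1/2
p′′(0) = 1/2
p′′′(0) = 1/2
p^(4)(0) = 1/2
p^(5)(0) = 3/4
p^(6)(0) = 2
The Taylor polynomial is Σ p^(k)(0)/k! · v^k.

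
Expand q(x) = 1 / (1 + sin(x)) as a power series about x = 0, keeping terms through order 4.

Use the geometric series for the reciprocal, then substitute.
[x^0] = 1;  [x^1] = -1;  [x^2] = 1;  [x^3] = -5/6;  [x^4] = 2/3.

2*x^4/3 - 5*x^3/6 + x^2 - x + 1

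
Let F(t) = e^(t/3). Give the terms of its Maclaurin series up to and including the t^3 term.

Compute the successive derivatives at the expansion point and divide by k!.

t^3/162 + t^2/18 + t/3 + 1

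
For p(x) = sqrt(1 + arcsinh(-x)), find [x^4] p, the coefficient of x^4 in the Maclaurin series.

Compose series: expand the inner function first, then feed it into the outer expansion.
p(0) = 1
p′(0) = -1/2
p′′(0) = -1/4
p′′′(0) = 1/8
p^(4)(0) = 1/16

1/384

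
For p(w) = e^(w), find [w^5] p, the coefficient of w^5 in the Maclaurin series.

p(0) = 1
p′(0) = 1
p′′(0) = 1
p′′′(0) = 1
p^(4)(0) = 1
p^(5)(0) = 1

1/120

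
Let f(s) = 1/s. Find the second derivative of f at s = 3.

The coefficient of (s - 3)^2 in the expansion is 1/27, so f′′(3) = 2! * (1/27) = 2/27.

2/27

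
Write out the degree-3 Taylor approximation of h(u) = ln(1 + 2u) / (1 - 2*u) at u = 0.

20*u^3/3 + 2*u^2 + 2*u

Expand 1/(denominator) as a geometric series and multiply by the numerator's series.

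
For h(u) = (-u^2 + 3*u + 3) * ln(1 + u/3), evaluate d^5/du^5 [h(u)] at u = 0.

-62/27

Distribute the polynomial across the series and collect like powers.
From the series, [u^5] h = -31/1620; multiply by 5! = 120 to get -62/27.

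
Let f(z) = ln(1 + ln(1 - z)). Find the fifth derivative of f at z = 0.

Plug the Maclaurin series of the inner function into that of the outer and collect terms.
From the series, [z^5] f = -19/10; multiply by 5! = 120 to get -228.

-228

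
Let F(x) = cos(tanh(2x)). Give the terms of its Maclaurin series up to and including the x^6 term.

Compose series: expand the inner function first, then feed it into the outer expansion.
F(0) = 1
F′(0) = 0
F′′(0) = -4
F′′′(0) = 0
F^(4)(0) = 144
F^(5)(0) = 0
F^(6)(0) = -11328

-236*x^6/15 + 6*x^4 - 2*x^2 + 1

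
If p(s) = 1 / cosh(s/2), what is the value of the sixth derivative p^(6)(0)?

-61/64

Invert the denominator's series and multiply.
From the series, [s^6] p = -61/46080; multiply by 6! = 720 to get -61/64.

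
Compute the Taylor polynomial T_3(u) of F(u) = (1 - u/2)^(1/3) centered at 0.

-5*u^3/648 - u^2/36 - u/6 + 1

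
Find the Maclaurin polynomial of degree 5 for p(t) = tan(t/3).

Apply the Taylor formula c_k = f^(k)(a)/k!.
p(0) = 0
p′(0) = 1/3
p′′(0) = 0
p′′′(0) = 2/27
p^(4)(0) = 0
p^(5)(0) = 16/243
Then c_k = p^(k)(0)/k! gives each Taylor coefficient.

2*t^5/3645 + t^3/81 + t/3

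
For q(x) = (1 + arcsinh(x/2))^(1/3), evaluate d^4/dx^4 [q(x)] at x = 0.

Compose series: expand the inner function first, then feed it into the outer expansion.
The coefficient of x^4 in the expansion is -1/3888, so q^(4)(0) = 4! * (-1/3888) = -1/162.

-1/162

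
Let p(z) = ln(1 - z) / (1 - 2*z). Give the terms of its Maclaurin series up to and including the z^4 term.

-131*z^4/12 - 16*z^3/3 - 5*z^2/2 - z

Multiply the numerator's expansion by the denominator's geometric series.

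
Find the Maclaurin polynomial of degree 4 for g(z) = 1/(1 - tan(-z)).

Compose series: expand the inner function first, then feed it into the outer expansion.

5*z^4/3 - 4*z^3/3 + z^2 - z + 1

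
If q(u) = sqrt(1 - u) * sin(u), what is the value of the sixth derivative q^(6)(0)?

-243/16

Multiply the two series term by term and collect like powers.
The coefficient of u^6 in the expansion is -27/1280, so q^(6)(0) = 6! * (-27/1280) = -243/16.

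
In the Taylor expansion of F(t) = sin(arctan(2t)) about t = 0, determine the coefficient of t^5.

Substitute the inner expansion into the outer series and collect powers.

12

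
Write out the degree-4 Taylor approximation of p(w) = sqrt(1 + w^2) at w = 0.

p(0) = 1
p′(0) = 0
p′′(0) = 1
p′′′(0) = 0
p^(4)(0) = -3

-w^4/8 + w^2/2 + 1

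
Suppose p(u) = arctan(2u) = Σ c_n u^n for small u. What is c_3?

Differentiate repeatedly and evaluate at the center.
[u^0] = 0;  [u^1] = 2;  [u^2] = 0;  [u^3] = -8/3.

-8/3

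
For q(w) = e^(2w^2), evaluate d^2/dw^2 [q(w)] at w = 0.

From the series, [w^2] q = 2; multiply by 2! = 2 to get 4.

4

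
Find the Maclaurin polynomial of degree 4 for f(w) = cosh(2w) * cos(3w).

Multiply the two series term by term and collect like powers.
f(0) = 1
f′(0) = 0
f′′(0) = -5
f′′′(0) = 0
f^(4)(0) = -119
Then c_k = f^(k)(0)/k! gives each Taylor coefficient.

-119*w^4/24 - 5*w^2/2 + 1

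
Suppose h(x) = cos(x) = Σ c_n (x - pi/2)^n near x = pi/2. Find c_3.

1/6

h(pi/2) = 0
h′(pi/2) = -1
h′′(pi/2) = 0
h′′′(pi/2) = 1
The Taylor polynomial is Σ h^(k)(pi/2)/k! · (x - pi/2)^k.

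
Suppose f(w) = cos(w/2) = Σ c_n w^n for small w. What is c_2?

f(0) = 1
f′(0) = 0
f′′(0) = -1/4

-1/8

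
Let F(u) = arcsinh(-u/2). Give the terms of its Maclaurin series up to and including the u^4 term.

[u^0] = 0;  [u^1] = -1/2;  [u^2] = 0;  [u^3] = 1/48;  [u^4] = 0.

u^3/48 - u/2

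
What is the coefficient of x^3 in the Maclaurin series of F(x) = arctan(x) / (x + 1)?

Multiply the numerator's expansion by the denominator's geometric series.

2/3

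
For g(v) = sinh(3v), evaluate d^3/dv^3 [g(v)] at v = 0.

27

Apply the Taylor formula c_k = f^(k)(a)/k!.
The coefficient of v^3 in the expansion is 9/2, so g′′′(0) = 3! * (9/2) = 27.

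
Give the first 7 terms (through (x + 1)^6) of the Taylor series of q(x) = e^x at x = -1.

Compute the successive derivatives at the expansion point and divide by k!.

(x + 1)^6*e^(-1)/720 + (x + 1)^5*e^(-1)/120 + (x + 1)^4*e^(-1)/24 + (x + 1)^3*e^(-1)/6 + (x + 1)^2*e^(-1)/2 + (x + 1)*e^(-1) + e^(-1)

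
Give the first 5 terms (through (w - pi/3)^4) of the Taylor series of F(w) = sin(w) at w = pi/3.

sqrt(3)*(w - pi/3)^4/48 - (w - pi/3)^3/12 - sqrt(3)*(w - pi/3)^2/4 + (w - pi/3)/2 + sqrt(3)/2

F(pi/3) = sqrt(3)/2
F′(pi/3) = 1/2
F′′(pi/3) = -sqrt(3)/2
F′′′(pi/3) = -1/2
F^(4)(pi/3) = sqrt(3)/2
Then c_k = F^(k)(pi/3)/k! gives each Taylor coefficient.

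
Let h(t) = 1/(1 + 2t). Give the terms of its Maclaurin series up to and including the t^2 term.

h(0) = 1
h′(0) = -2
h′′(0) = 8
The Taylor polynomial is Σ h^(k)(0)/k! · t^k.

4*t^2 - 2*t + 1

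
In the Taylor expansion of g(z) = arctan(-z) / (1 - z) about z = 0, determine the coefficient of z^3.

Take the Cauchy product of the two expansions.
g(0) = 0
g′(0) = -1
g′′(0) = -2
g′′′(0) = -4
So c_3 = g′′′(0)/3! = -2/3.

-2/3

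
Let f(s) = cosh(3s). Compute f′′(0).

The coefficient of s^2 in the expansion is 9/2, so f′′(0) = 2! * (9/2) = 9.

9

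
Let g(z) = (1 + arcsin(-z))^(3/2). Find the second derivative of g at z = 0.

Compose series: expand the inner function first, then feed it into the outer expansion.
From the series, [z^2] g = 3/8; multiply by 2! = 2 to get 3/4.

3/4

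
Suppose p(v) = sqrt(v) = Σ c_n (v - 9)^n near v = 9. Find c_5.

7/5038848

[(v - 9)^0] = 3;  [(v - 9)^1] = 1/6;  [(v - 9)^2] = -1/216;  [(v - 9)^3] = 1/3888;  [(v - 9)^4] = -5/279936;  [(v - 9)^5] = 7/5038848.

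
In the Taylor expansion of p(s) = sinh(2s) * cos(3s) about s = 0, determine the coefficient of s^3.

-23/3

Expand each factor separately, then convolve coefficients.
p(0) = 0
p′(0) = 2
p′′(0) = 0
p′′′(0) = -46
So c_3 = p′′′(0)/3! = -23/3.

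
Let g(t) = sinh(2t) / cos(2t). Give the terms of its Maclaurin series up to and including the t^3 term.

Divide the numerator series by the denominator series (power-series long division).
g(0) = 0
g′(0) = 2
g′′(0) = 0
g′′′(0) = 32

16*t^3/3 + 2*t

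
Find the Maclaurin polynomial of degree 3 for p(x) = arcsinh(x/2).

Apply the Taylor formula c_k = f^(k)(a)/k!.
p(0) = 0
p′(0) = 1/2
p′′(0) = 0
p′′′(0) = -1/8

-x^3/48 + x/2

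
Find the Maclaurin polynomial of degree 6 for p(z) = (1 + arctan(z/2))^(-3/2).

1873*z^6/196608 - 1049*z^5/40960 + 155*z^4/2048 - 27*z^3/128 + 15*z^2/32 - 3*z/4 + 1

Substitute the inner expansion into the outer series and collect powers.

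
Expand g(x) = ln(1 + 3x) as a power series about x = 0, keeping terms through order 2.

Use the known series and substitute for the argument.
g(0) = 0
g′(0) = 3
g′′(0) = -9

-9*x^2/2 + 3*x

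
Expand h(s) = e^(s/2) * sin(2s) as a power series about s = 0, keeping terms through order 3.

Expand each factor separately, then convolve coefficients.
h(0) = 0
h′(0) = 2
h′′(0) = 2
h′′′(0) = -13/2
The Taylor polynomial is Σ h^(k)(0)/k! · s^k.

-13*s^3/12 + s^2 + 2*s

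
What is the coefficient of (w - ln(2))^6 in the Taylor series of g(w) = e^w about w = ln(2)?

g(ln(2)) = 2
g′(ln(2)) = 2
g′′(ln(2)) = 2
g′′′(ln(2)) = 2
g^(4)(ln(2)) = 2
g^(5)(ln(2)) = 2
g^(6)(ln(2)) = 2
So c_6 = g^(6)(ln(2))/6! = 1/360.

1/360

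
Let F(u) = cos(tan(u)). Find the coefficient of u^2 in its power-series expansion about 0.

Compose series: expand the inner function first, then feed it into the outer expansion.
F(0) = 1
F′(0) = 0
F′′(0) = -1
So c_2 = F′′(0)/2! = -1/2.

-1/2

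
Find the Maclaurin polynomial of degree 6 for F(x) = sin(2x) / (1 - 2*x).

808*x^6/15 + 404*x^5/15 + 40*x^4/3 + 20*x^3/3 + 4*x^2 + 2*x

Expand 1/(denominator) as a geometric series and multiply by the numerator's series.
F(0) = 0
F′(0) = 2
F′′(0) = 8
F′′′(0) = 40
F^(4)(0) = 320
F^(5)(0) = 3232
F^(6)(0) = 38784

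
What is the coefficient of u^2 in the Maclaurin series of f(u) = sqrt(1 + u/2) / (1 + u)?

Write out both Maclaurin series and multiply, keeping only the needed powers.
[u^0] = 1;  [u^1] = -3/4;  [u^2] = 23/32.
So c_2 = f′′(0)/2! = 23/32.

23/32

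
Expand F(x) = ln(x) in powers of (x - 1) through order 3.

(x - 1)^3/3 - (x - 1)^2/2 + (x - 1)

Apply the Taylor formula c_k = f^(k)(a)/k!.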